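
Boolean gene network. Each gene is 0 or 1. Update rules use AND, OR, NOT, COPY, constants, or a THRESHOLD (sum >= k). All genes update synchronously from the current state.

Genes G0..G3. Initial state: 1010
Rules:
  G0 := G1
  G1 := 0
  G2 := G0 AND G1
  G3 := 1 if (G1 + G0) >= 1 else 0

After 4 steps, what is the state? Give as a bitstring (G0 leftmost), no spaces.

Step 1: G0=G1=0 G1=0(const) G2=G0&G1=1&0=0 G3=(0+1>=1)=1 -> 0001
Step 2: G0=G1=0 G1=0(const) G2=G0&G1=0&0=0 G3=(0+0>=1)=0 -> 0000
Step 3: G0=G1=0 G1=0(const) G2=G0&G1=0&0=0 G3=(0+0>=1)=0 -> 0000
Step 4: G0=G1=0 G1=0(const) G2=G0&G1=0&0=0 G3=(0+0>=1)=0 -> 0000

0000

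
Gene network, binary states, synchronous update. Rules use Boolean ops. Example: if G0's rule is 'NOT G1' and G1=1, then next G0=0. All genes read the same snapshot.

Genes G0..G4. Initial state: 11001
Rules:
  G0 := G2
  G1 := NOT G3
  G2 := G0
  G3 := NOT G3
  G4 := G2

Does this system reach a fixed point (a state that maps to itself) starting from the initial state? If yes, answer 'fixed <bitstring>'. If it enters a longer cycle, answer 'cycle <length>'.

Answer: cycle 2

Derivation:
Step 0: 11001
Step 1: G0=G2=0 G1=NOT G3=NOT 0=1 G2=G0=1 G3=NOT G3=NOT 0=1 G4=G2=0 -> 01110
Step 2: G0=G2=1 G1=NOT G3=NOT 1=0 G2=G0=0 G3=NOT G3=NOT 1=0 G4=G2=1 -> 10001
Step 3: G0=G2=0 G1=NOT G3=NOT 0=1 G2=G0=1 G3=NOT G3=NOT 0=1 G4=G2=0 -> 01110
Cycle of length 2 starting at step 1 -> no fixed point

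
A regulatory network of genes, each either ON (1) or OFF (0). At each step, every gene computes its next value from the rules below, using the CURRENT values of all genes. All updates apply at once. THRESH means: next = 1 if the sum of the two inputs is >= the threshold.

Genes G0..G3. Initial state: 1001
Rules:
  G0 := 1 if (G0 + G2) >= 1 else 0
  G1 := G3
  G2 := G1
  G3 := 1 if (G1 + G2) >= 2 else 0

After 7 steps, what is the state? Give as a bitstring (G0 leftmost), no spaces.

Step 1: G0=(1+0>=1)=1 G1=G3=1 G2=G1=0 G3=(0+0>=2)=0 -> 1100
Step 2: G0=(1+0>=1)=1 G1=G3=0 G2=G1=1 G3=(1+0>=2)=0 -> 1010
Step 3: G0=(1+1>=1)=1 G1=G3=0 G2=G1=0 G3=(0+1>=2)=0 -> 1000
Step 4: G0=(1+0>=1)=1 G1=G3=0 G2=G1=0 G3=(0+0>=2)=0 -> 1000
Step 5: G0=(1+0>=1)=1 G1=G3=0 G2=G1=0 G3=(0+0>=2)=0 -> 1000
Step 6: G0=(1+0>=1)=1 G1=G3=0 G2=G1=0 G3=(0+0>=2)=0 -> 1000
Step 7: G0=(1+0>=1)=1 G1=G3=0 G2=G1=0 G3=(0+0>=2)=0 -> 1000

1000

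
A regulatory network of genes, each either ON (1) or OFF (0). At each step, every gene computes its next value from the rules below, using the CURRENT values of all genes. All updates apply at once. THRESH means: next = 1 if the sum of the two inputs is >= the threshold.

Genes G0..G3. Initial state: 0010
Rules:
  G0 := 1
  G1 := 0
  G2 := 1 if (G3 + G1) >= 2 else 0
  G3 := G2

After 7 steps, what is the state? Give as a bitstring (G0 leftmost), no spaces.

Step 1: G0=1(const) G1=0(const) G2=(0+0>=2)=0 G3=G2=1 -> 1001
Step 2: G0=1(const) G1=0(const) G2=(1+0>=2)=0 G3=G2=0 -> 1000
Step 3: G0=1(const) G1=0(const) G2=(0+0>=2)=0 G3=G2=0 -> 1000
Step 4: G0=1(const) G1=0(const) G2=(0+0>=2)=0 G3=G2=0 -> 1000
Step 5: G0=1(const) G1=0(const) G2=(0+0>=2)=0 G3=G2=0 -> 1000
Step 6: G0=1(const) G1=0(const) G2=(0+0>=2)=0 G3=G2=0 -> 1000
Step 7: G0=1(const) G1=0(const) G2=(0+0>=2)=0 G3=G2=0 -> 1000

1000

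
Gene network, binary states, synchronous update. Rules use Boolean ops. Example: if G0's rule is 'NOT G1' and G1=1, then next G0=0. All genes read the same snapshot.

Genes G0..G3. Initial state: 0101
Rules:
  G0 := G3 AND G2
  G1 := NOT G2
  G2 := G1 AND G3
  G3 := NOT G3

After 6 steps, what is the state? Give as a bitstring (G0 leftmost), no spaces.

Step 1: G0=G3&G2=1&0=0 G1=NOT G2=NOT 0=1 G2=G1&G3=1&1=1 G3=NOT G3=NOT 1=0 -> 0110
Step 2: G0=G3&G2=0&1=0 G1=NOT G2=NOT 1=0 G2=G1&G3=1&0=0 G3=NOT G3=NOT 0=1 -> 0001
Step 3: G0=G3&G2=1&0=0 G1=NOT G2=NOT 0=1 G2=G1&G3=0&1=0 G3=NOT G3=NOT 1=0 -> 0100
Step 4: G0=G3&G2=0&0=0 G1=NOT G2=NOT 0=1 G2=G1&G3=1&0=0 G3=NOT G3=NOT 0=1 -> 0101
Step 5: G0=G3&G2=1&0=0 G1=NOT G2=NOT 0=1 G2=G1&G3=1&1=1 G3=NOT G3=NOT 1=0 -> 0110
Step 6: G0=G3&G2=0&1=0 G1=NOT G2=NOT 1=0 G2=G1&G3=1&0=0 G3=NOT G3=NOT 0=1 -> 0001

0001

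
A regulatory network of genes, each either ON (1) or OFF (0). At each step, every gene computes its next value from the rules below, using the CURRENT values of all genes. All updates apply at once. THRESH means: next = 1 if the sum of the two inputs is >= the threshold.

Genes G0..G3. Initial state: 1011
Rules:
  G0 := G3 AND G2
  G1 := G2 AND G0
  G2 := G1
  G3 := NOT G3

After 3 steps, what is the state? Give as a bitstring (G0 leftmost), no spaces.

Step 1: G0=G3&G2=1&1=1 G1=G2&G0=1&1=1 G2=G1=0 G3=NOT G3=NOT 1=0 -> 1100
Step 2: G0=G3&G2=0&0=0 G1=G2&G0=0&1=0 G2=G1=1 G3=NOT G3=NOT 0=1 -> 0011
Step 3: G0=G3&G2=1&1=1 G1=G2&G0=1&0=0 G2=G1=0 G3=NOT G3=NOT 1=0 -> 1000

1000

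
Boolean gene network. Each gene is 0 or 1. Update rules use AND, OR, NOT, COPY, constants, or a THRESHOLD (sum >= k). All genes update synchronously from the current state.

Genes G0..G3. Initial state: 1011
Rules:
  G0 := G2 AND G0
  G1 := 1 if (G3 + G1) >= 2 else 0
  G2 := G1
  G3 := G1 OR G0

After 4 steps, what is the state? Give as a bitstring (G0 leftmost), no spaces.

Step 1: G0=G2&G0=1&1=1 G1=(1+0>=2)=0 G2=G1=0 G3=G1|G0=0|1=1 -> 1001
Step 2: G0=G2&G0=0&1=0 G1=(1+0>=2)=0 G2=G1=0 G3=G1|G0=0|1=1 -> 0001
Step 3: G0=G2&G0=0&0=0 G1=(1+0>=2)=0 G2=G1=0 G3=G1|G0=0|0=0 -> 0000
Step 4: G0=G2&G0=0&0=0 G1=(0+0>=2)=0 G2=G1=0 G3=G1|G0=0|0=0 -> 0000

0000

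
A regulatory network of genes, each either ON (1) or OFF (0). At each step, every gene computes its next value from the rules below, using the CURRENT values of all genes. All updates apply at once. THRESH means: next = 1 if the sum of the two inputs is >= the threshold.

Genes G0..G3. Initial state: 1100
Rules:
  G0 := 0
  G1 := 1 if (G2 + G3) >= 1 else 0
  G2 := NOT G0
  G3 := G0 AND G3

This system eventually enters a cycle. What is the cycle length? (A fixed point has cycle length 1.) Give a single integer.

Step 0: 1100
Step 1: G0=0(const) G1=(0+0>=1)=0 G2=NOT G0=NOT 1=0 G3=G0&G3=1&0=0 -> 0000
Step 2: G0=0(const) G1=(0+0>=1)=0 G2=NOT G0=NOT 0=1 G3=G0&G3=0&0=0 -> 0010
Step 3: G0=0(const) G1=(1+0>=1)=1 G2=NOT G0=NOT 0=1 G3=G0&G3=0&0=0 -> 0110
Step 4: G0=0(const) G1=(1+0>=1)=1 G2=NOT G0=NOT 0=1 G3=G0&G3=0&0=0 -> 0110
State from step 4 equals state from step 3 -> cycle length 1

Answer: 1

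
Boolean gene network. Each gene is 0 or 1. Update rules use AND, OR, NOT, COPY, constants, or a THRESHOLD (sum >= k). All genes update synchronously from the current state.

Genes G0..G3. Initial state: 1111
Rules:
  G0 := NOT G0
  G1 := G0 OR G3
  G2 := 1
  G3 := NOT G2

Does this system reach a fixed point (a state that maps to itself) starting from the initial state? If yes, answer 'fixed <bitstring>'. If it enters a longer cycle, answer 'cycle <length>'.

Answer: cycle 2

Derivation:
Step 0: 1111
Step 1: G0=NOT G0=NOT 1=0 G1=G0|G3=1|1=1 G2=1(const) G3=NOT G2=NOT 1=0 -> 0110
Step 2: G0=NOT G0=NOT 0=1 G1=G0|G3=0|0=0 G2=1(const) G3=NOT G2=NOT 1=0 -> 1010
Step 3: G0=NOT G0=NOT 1=0 G1=G0|G3=1|0=1 G2=1(const) G3=NOT G2=NOT 1=0 -> 0110
Cycle of length 2 starting at step 1 -> no fixed point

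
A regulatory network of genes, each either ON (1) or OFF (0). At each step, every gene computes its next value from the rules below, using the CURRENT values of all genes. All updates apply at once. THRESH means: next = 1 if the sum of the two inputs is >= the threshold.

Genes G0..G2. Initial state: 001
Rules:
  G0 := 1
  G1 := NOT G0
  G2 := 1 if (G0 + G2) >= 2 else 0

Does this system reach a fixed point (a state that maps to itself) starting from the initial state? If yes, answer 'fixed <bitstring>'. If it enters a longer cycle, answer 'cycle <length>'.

Step 0: 001
Step 1: G0=1(const) G1=NOT G0=NOT 0=1 G2=(0+1>=2)=0 -> 110
Step 2: G0=1(const) G1=NOT G0=NOT 1=0 G2=(1+0>=2)=0 -> 100
Step 3: G0=1(const) G1=NOT G0=NOT 1=0 G2=(1+0>=2)=0 -> 100
Fixed point reached at step 2: 100

Answer: fixed 100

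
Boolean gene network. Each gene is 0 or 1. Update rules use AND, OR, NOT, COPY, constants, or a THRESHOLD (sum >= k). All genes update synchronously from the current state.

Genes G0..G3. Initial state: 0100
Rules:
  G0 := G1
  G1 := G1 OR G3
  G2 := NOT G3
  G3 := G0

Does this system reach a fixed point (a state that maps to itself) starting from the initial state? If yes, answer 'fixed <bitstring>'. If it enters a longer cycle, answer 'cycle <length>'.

Step 0: 0100
Step 1: G0=G1=1 G1=G1|G3=1|0=1 G2=NOT G3=NOT 0=1 G3=G0=0 -> 1110
Step 2: G0=G1=1 G1=G1|G3=1|0=1 G2=NOT G3=NOT 0=1 G3=G0=1 -> 1111
Step 3: G0=G1=1 G1=G1|G3=1|1=1 G2=NOT G3=NOT 1=0 G3=G0=1 -> 1101
Step 4: G0=G1=1 G1=G1|G3=1|1=1 G2=NOT G3=NOT 1=0 G3=G0=1 -> 1101
Fixed point reached at step 3: 1101

Answer: fixed 1101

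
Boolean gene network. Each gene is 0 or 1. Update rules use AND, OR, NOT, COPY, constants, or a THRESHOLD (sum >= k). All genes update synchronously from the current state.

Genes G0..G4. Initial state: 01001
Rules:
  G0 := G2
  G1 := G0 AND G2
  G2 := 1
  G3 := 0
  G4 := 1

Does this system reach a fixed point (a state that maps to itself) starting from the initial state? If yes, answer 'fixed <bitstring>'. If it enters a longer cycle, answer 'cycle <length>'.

Answer: fixed 11101

Derivation:
Step 0: 01001
Step 1: G0=G2=0 G1=G0&G2=0&0=0 G2=1(const) G3=0(const) G4=1(const) -> 00101
Step 2: G0=G2=1 G1=G0&G2=0&1=0 G2=1(const) G3=0(const) G4=1(const) -> 10101
Step 3: G0=G2=1 G1=G0&G2=1&1=1 G2=1(const) G3=0(const) G4=1(const) -> 11101
Step 4: G0=G2=1 G1=G0&G2=1&1=1 G2=1(const) G3=0(const) G4=1(const) -> 11101
Fixed point reached at step 3: 11101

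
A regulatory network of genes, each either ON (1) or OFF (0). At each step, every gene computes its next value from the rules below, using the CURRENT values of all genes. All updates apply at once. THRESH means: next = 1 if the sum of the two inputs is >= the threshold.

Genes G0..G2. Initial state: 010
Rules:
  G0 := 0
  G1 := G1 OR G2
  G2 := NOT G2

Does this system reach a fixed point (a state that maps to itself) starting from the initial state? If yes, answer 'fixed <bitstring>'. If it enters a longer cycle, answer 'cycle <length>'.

Answer: cycle 2

Derivation:
Step 0: 010
Step 1: G0=0(const) G1=G1|G2=1|0=1 G2=NOT G2=NOT 0=1 -> 011
Step 2: G0=0(const) G1=G1|G2=1|1=1 G2=NOT G2=NOT 1=0 -> 010
Cycle of length 2 starting at step 0 -> no fixed point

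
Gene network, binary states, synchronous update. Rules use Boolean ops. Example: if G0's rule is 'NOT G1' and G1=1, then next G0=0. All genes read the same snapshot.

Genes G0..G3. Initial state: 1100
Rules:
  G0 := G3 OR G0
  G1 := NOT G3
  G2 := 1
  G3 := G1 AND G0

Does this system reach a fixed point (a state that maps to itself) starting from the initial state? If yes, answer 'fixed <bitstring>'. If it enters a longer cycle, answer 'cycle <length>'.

Step 0: 1100
Step 1: G0=G3|G0=0|1=1 G1=NOT G3=NOT 0=1 G2=1(const) G3=G1&G0=1&1=1 -> 1111
Step 2: G0=G3|G0=1|1=1 G1=NOT G3=NOT 1=0 G2=1(const) G3=G1&G0=1&1=1 -> 1011
Step 3: G0=G3|G0=1|1=1 G1=NOT G3=NOT 1=0 G2=1(const) G3=G1&G0=0&1=0 -> 1010
Step 4: G0=G3|G0=0|1=1 G1=NOT G3=NOT 0=1 G2=1(const) G3=G1&G0=0&1=0 -> 1110
Step 5: G0=G3|G0=0|1=1 G1=NOT G3=NOT 0=1 G2=1(const) G3=G1&G0=1&1=1 -> 1111
Cycle of length 4 starting at step 1 -> no fixed point

Answer: cycle 4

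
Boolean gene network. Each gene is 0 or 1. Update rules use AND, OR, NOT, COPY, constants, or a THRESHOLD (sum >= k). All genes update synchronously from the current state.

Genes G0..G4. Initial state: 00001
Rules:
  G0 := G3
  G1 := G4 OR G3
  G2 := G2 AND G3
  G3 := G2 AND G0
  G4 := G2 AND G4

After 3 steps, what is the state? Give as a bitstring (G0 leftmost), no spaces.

Step 1: G0=G3=0 G1=G4|G3=1|0=1 G2=G2&G3=0&0=0 G3=G2&G0=0&0=0 G4=G2&G4=0&1=0 -> 01000
Step 2: G0=G3=0 G1=G4|G3=0|0=0 G2=G2&G3=0&0=0 G3=G2&G0=0&0=0 G4=G2&G4=0&0=0 -> 00000
Step 3: G0=G3=0 G1=G4|G3=0|0=0 G2=G2&G3=0&0=0 G3=G2&G0=0&0=0 G4=G2&G4=0&0=0 -> 00000

00000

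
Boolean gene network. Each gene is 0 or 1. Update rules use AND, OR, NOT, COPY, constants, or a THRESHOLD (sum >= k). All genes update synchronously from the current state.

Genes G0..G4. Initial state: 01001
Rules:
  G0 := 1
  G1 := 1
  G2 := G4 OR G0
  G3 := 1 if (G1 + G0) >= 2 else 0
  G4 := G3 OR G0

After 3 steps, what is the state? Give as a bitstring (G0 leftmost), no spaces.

Step 1: G0=1(const) G1=1(const) G2=G4|G0=1|0=1 G3=(1+0>=2)=0 G4=G3|G0=0|0=0 -> 11100
Step 2: G0=1(const) G1=1(const) G2=G4|G0=0|1=1 G3=(1+1>=2)=1 G4=G3|G0=0|1=1 -> 11111
Step 3: G0=1(const) G1=1(const) G2=G4|G0=1|1=1 G3=(1+1>=2)=1 G4=G3|G0=1|1=1 -> 11111

11111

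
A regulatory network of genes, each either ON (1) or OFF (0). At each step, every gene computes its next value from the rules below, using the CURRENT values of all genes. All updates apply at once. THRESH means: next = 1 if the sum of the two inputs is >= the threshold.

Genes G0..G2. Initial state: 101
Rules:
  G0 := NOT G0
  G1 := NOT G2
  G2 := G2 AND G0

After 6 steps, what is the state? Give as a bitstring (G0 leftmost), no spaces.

Step 1: G0=NOT G0=NOT 1=0 G1=NOT G2=NOT 1=0 G2=G2&G0=1&1=1 -> 001
Step 2: G0=NOT G0=NOT 0=1 G1=NOT G2=NOT 1=0 G2=G2&G0=1&0=0 -> 100
Step 3: G0=NOT G0=NOT 1=0 G1=NOT G2=NOT 0=1 G2=G2&G0=0&1=0 -> 010
Step 4: G0=NOT G0=NOT 0=1 G1=NOT G2=NOT 0=1 G2=G2&G0=0&0=0 -> 110
Step 5: G0=NOT G0=NOT 1=0 G1=NOT G2=NOT 0=1 G2=G2&G0=0&1=0 -> 010
Step 6: G0=NOT G0=NOT 0=1 G1=NOT G2=NOT 0=1 G2=G2&G0=0&0=0 -> 110

110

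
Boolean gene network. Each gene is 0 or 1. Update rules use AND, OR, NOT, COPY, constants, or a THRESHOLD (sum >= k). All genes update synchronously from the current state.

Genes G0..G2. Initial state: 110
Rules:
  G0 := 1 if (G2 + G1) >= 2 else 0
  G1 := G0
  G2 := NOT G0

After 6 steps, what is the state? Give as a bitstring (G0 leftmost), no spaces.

Step 1: G0=(0+1>=2)=0 G1=G0=1 G2=NOT G0=NOT 1=0 -> 010
Step 2: G0=(0+1>=2)=0 G1=G0=0 G2=NOT G0=NOT 0=1 -> 001
Step 3: G0=(1+0>=2)=0 G1=G0=0 G2=NOT G0=NOT 0=1 -> 001
Step 4: G0=(1+0>=2)=0 G1=G0=0 G2=NOT G0=NOT 0=1 -> 001
Step 5: G0=(1+0>=2)=0 G1=G0=0 G2=NOT G0=NOT 0=1 -> 001
Step 6: G0=(1+0>=2)=0 G1=G0=0 G2=NOT G0=NOT 0=1 -> 001

001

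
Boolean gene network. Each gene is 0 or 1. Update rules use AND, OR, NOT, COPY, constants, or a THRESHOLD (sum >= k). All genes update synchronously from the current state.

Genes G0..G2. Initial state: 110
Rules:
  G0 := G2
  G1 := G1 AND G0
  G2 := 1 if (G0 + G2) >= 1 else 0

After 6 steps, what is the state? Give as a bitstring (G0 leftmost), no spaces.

Step 1: G0=G2=0 G1=G1&G0=1&1=1 G2=(1+0>=1)=1 -> 011
Step 2: G0=G2=1 G1=G1&G0=1&0=0 G2=(0+1>=1)=1 -> 101
Step 3: G0=G2=1 G1=G1&G0=0&1=0 G2=(1+1>=1)=1 -> 101
Step 4: G0=G2=1 G1=G1&G0=0&1=0 G2=(1+1>=1)=1 -> 101
Step 5: G0=G2=1 G1=G1&G0=0&1=0 G2=(1+1>=1)=1 -> 101
Step 6: G0=G2=1 G1=G1&G0=0&1=0 G2=(1+1>=1)=1 -> 101

101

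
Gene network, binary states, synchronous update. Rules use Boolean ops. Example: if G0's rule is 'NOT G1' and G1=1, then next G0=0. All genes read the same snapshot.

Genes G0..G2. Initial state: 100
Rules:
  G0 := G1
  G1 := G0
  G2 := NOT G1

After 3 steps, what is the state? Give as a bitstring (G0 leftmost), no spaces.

Step 1: G0=G1=0 G1=G0=1 G2=NOT G1=NOT 0=1 -> 011
Step 2: G0=G1=1 G1=G0=0 G2=NOT G1=NOT 1=0 -> 100
Step 3: G0=G1=0 G1=G0=1 G2=NOT G1=NOT 0=1 -> 011

011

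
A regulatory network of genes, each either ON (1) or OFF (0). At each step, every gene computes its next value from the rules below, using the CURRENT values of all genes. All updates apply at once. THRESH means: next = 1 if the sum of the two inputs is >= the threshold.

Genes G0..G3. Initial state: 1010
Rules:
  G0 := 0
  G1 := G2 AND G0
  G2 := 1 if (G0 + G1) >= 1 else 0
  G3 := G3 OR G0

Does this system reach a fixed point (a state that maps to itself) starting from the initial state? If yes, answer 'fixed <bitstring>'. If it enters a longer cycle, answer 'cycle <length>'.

Answer: fixed 0001

Derivation:
Step 0: 1010
Step 1: G0=0(const) G1=G2&G0=1&1=1 G2=(1+0>=1)=1 G3=G3|G0=0|1=1 -> 0111
Step 2: G0=0(const) G1=G2&G0=1&0=0 G2=(0+1>=1)=1 G3=G3|G0=1|0=1 -> 0011
Step 3: G0=0(const) G1=G2&G0=1&0=0 G2=(0+0>=1)=0 G3=G3|G0=1|0=1 -> 0001
Step 4: G0=0(const) G1=G2&G0=0&0=0 G2=(0+0>=1)=0 G3=G3|G0=1|0=1 -> 0001
Fixed point reached at step 3: 0001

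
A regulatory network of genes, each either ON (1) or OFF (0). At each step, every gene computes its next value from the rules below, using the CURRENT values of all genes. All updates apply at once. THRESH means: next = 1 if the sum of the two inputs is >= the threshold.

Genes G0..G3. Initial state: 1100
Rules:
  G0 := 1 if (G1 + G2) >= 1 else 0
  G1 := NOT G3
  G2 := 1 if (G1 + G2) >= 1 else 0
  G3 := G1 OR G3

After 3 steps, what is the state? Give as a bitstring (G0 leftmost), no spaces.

Step 1: G0=(1+0>=1)=1 G1=NOT G3=NOT 0=1 G2=(1+0>=1)=1 G3=G1|G3=1|0=1 -> 1111
Step 2: G0=(1+1>=1)=1 G1=NOT G3=NOT 1=0 G2=(1+1>=1)=1 G3=G1|G3=1|1=1 -> 1011
Step 3: G0=(0+1>=1)=1 G1=NOT G3=NOT 1=0 G2=(0+1>=1)=1 G3=G1|G3=0|1=1 -> 1011

1011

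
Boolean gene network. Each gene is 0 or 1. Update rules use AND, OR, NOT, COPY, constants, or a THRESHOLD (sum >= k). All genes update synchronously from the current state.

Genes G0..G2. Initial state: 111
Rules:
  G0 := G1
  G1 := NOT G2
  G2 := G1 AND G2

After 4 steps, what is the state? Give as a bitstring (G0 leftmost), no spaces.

Step 1: G0=G1=1 G1=NOT G2=NOT 1=0 G2=G1&G2=1&1=1 -> 101
Step 2: G0=G1=0 G1=NOT G2=NOT 1=0 G2=G1&G2=0&1=0 -> 000
Step 3: G0=G1=0 G1=NOT G2=NOT 0=1 G2=G1&G2=0&0=0 -> 010
Step 4: G0=G1=1 G1=NOT G2=NOT 0=1 G2=G1&G2=1&0=0 -> 110

110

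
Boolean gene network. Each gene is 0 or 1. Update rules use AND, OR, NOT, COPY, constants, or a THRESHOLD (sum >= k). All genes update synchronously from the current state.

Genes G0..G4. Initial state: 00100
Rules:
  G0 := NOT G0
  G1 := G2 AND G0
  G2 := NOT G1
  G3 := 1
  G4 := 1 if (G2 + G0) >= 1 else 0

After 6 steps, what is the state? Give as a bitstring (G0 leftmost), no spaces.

Step 1: G0=NOT G0=NOT 0=1 G1=G2&G0=1&0=0 G2=NOT G1=NOT 0=1 G3=1(const) G4=(1+0>=1)=1 -> 10111
Step 2: G0=NOT G0=NOT 1=0 G1=G2&G0=1&1=1 G2=NOT G1=NOT 0=1 G3=1(const) G4=(1+1>=1)=1 -> 01111
Step 3: G0=NOT G0=NOT 0=1 G1=G2&G0=1&0=0 G2=NOT G1=NOT 1=0 G3=1(const) G4=(1+0>=1)=1 -> 10011
Step 4: G0=NOT G0=NOT 1=0 G1=G2&G0=0&1=0 G2=NOT G1=NOT 0=1 G3=1(const) G4=(0+1>=1)=1 -> 00111
Step 5: G0=NOT G0=NOT 0=1 G1=G2&G0=1&0=0 G2=NOT G1=NOT 0=1 G3=1(const) G4=(1+0>=1)=1 -> 10111
Step 6: G0=NOT G0=NOT 1=0 G1=G2&G0=1&1=1 G2=NOT G1=NOT 0=1 G3=1(const) G4=(1+1>=1)=1 -> 01111

01111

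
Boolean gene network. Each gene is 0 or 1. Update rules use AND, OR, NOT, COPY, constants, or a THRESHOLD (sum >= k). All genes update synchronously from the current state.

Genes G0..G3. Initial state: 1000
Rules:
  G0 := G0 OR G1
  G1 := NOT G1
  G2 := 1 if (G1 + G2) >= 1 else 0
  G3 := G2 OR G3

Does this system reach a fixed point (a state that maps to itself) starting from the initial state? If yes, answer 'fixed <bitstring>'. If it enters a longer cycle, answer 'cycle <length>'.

Step 0: 1000
Step 1: G0=G0|G1=1|0=1 G1=NOT G1=NOT 0=1 G2=(0+0>=1)=0 G3=G2|G3=0|0=0 -> 1100
Step 2: G0=G0|G1=1|1=1 G1=NOT G1=NOT 1=0 G2=(1+0>=1)=1 G3=G2|G3=0|0=0 -> 1010
Step 3: G0=G0|G1=1|0=1 G1=NOT G1=NOT 0=1 G2=(0+1>=1)=1 G3=G2|G3=1|0=1 -> 1111
Step 4: G0=G0|G1=1|1=1 G1=NOT G1=NOT 1=0 G2=(1+1>=1)=1 G3=G2|G3=1|1=1 -> 1011
Step 5: G0=G0|G1=1|0=1 G1=NOT G1=NOT 0=1 G2=(0+1>=1)=1 G3=G2|G3=1|1=1 -> 1111
Cycle of length 2 starting at step 3 -> no fixed point

Answer: cycle 2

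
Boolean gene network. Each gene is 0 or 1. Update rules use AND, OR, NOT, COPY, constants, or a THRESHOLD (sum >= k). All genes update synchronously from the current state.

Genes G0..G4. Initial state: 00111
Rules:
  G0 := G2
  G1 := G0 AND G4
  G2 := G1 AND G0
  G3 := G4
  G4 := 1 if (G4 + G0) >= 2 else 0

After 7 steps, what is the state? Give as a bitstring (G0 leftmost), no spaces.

Step 1: G0=G2=1 G1=G0&G4=0&1=0 G2=G1&G0=0&0=0 G3=G4=1 G4=(1+0>=2)=0 -> 10010
Step 2: G0=G2=0 G1=G0&G4=1&0=0 G2=G1&G0=0&1=0 G3=G4=0 G4=(0+1>=2)=0 -> 00000
Step 3: G0=G2=0 G1=G0&G4=0&0=0 G2=G1&G0=0&0=0 G3=G4=0 G4=(0+0>=2)=0 -> 00000
Step 4: G0=G2=0 G1=G0&G4=0&0=0 G2=G1&G0=0&0=0 G3=G4=0 G4=(0+0>=2)=0 -> 00000
Step 5: G0=G2=0 G1=G0&G4=0&0=0 G2=G1&G0=0&0=0 G3=G4=0 G4=(0+0>=2)=0 -> 00000
Step 6: G0=G2=0 G1=G0&G4=0&0=0 G2=G1&G0=0&0=0 G3=G4=0 G4=(0+0>=2)=0 -> 00000
Step 7: G0=G2=0 G1=G0&G4=0&0=0 G2=G1&G0=0&0=0 G3=G4=0 G4=(0+0>=2)=0 -> 00000

00000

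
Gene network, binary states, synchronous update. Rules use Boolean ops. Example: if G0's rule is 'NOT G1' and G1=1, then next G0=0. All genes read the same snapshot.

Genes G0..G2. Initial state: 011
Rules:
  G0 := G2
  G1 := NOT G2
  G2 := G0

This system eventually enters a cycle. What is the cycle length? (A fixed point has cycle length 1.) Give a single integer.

Step 0: 011
Step 1: G0=G2=1 G1=NOT G2=NOT 1=0 G2=G0=0 -> 100
Step 2: G0=G2=0 G1=NOT G2=NOT 0=1 G2=G0=1 -> 011
State from step 2 equals state from step 0 -> cycle length 2

Answer: 2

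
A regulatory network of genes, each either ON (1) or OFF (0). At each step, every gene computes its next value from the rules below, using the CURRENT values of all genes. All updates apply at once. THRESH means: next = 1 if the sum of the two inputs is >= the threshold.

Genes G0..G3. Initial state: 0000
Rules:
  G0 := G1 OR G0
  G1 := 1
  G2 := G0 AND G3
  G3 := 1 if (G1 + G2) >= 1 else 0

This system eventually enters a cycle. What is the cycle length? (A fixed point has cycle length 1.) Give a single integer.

Answer: 1

Derivation:
Step 0: 0000
Step 1: G0=G1|G0=0|0=0 G1=1(const) G2=G0&G3=0&0=0 G3=(0+0>=1)=0 -> 0100
Step 2: G0=G1|G0=1|0=1 G1=1(const) G2=G0&G3=0&0=0 G3=(1+0>=1)=1 -> 1101
Step 3: G0=G1|G0=1|1=1 G1=1(const) G2=G0&G3=1&1=1 G3=(1+0>=1)=1 -> 1111
Step 4: G0=G1|G0=1|1=1 G1=1(const) G2=G0&G3=1&1=1 G3=(1+1>=1)=1 -> 1111
State from step 4 equals state from step 3 -> cycle length 1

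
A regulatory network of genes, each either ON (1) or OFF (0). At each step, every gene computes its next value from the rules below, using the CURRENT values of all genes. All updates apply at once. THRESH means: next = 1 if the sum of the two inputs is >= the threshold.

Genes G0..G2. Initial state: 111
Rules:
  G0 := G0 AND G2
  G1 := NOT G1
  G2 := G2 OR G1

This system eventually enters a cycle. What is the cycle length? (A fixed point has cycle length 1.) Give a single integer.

Step 0: 111
Step 1: G0=G0&G2=1&1=1 G1=NOT G1=NOT 1=0 G2=G2|G1=1|1=1 -> 101
Step 2: G0=G0&G2=1&1=1 G1=NOT G1=NOT 0=1 G2=G2|G1=1|0=1 -> 111
State from step 2 equals state from step 0 -> cycle length 2

Answer: 2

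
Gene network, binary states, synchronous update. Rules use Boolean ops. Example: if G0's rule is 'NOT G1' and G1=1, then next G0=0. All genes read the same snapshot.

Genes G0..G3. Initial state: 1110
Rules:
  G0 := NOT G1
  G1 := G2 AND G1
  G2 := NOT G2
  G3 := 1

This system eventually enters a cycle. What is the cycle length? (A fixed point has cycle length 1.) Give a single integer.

Step 0: 1110
Step 1: G0=NOT G1=NOT 1=0 G1=G2&G1=1&1=1 G2=NOT G2=NOT 1=0 G3=1(const) -> 0101
Step 2: G0=NOT G1=NOT 1=0 G1=G2&G1=0&1=0 G2=NOT G2=NOT 0=1 G3=1(const) -> 0011
Step 3: G0=NOT G1=NOT 0=1 G1=G2&G1=1&0=0 G2=NOT G2=NOT 1=0 G3=1(const) -> 1001
Step 4: G0=NOT G1=NOT 0=1 G1=G2&G1=0&0=0 G2=NOT G2=NOT 0=1 G3=1(const) -> 1011
Step 5: G0=NOT G1=NOT 0=1 G1=G2&G1=1&0=0 G2=NOT G2=NOT 1=0 G3=1(const) -> 1001
State from step 5 equals state from step 3 -> cycle length 2

Answer: 2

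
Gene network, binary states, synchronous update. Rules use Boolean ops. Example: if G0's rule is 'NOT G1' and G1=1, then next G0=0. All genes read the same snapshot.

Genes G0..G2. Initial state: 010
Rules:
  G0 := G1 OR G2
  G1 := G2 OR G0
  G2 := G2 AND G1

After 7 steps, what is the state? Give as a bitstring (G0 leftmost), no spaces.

Step 1: G0=G1|G2=1|0=1 G1=G2|G0=0|0=0 G2=G2&G1=0&1=0 -> 100
Step 2: G0=G1|G2=0|0=0 G1=G2|G0=0|1=1 G2=G2&G1=0&0=0 -> 010
Step 3: G0=G1|G2=1|0=1 G1=G2|G0=0|0=0 G2=G2&G1=0&1=0 -> 100
Step 4: G0=G1|G2=0|0=0 G1=G2|G0=0|1=1 G2=G2&G1=0&0=0 -> 010
Step 5: G0=G1|G2=1|0=1 G1=G2|G0=0|0=0 G2=G2&G1=0&1=0 -> 100
Step 6: G0=G1|G2=0|0=0 G1=G2|G0=0|1=1 G2=G2&G1=0&0=0 -> 010
Step 7: G0=G1|G2=1|0=1 G1=G2|G0=0|0=0 G2=G2&G1=0&1=0 -> 100

100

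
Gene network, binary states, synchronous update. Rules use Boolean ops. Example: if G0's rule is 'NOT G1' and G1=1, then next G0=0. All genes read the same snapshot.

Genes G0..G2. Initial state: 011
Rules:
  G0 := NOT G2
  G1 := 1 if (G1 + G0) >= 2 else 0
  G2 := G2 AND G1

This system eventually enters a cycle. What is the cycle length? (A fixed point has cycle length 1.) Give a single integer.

Step 0: 011
Step 1: G0=NOT G2=NOT 1=0 G1=(1+0>=2)=0 G2=G2&G1=1&1=1 -> 001
Step 2: G0=NOT G2=NOT 1=0 G1=(0+0>=2)=0 G2=G2&G1=1&0=0 -> 000
Step 3: G0=NOT G2=NOT 0=1 G1=(0+0>=2)=0 G2=G2&G1=0&0=0 -> 100
Step 4: G0=NOT G2=NOT 0=1 G1=(0+1>=2)=0 G2=G2&G1=0&0=0 -> 100
State from step 4 equals state from step 3 -> cycle length 1

Answer: 1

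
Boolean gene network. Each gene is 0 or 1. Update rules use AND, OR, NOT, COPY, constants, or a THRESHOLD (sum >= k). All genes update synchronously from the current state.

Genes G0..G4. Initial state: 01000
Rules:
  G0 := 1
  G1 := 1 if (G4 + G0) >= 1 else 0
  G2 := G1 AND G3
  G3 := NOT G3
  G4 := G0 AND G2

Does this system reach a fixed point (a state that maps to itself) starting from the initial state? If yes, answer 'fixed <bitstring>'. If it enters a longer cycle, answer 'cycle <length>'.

Step 0: 01000
Step 1: G0=1(const) G1=(0+0>=1)=0 G2=G1&G3=1&0=0 G3=NOT G3=NOT 0=1 G4=G0&G2=0&0=0 -> 10010
Step 2: G0=1(const) G1=(0+1>=1)=1 G2=G1&G3=0&1=0 G3=NOT G3=NOT 1=0 G4=G0&G2=1&0=0 -> 11000
Step 3: G0=1(const) G1=(0+1>=1)=1 G2=G1&G3=1&0=0 G3=NOT G3=NOT 0=1 G4=G0&G2=1&0=0 -> 11010
Step 4: G0=1(const) G1=(0+1>=1)=1 G2=G1&G3=1&1=1 G3=NOT G3=NOT 1=0 G4=G0&G2=1&0=0 -> 11100
Step 5: G0=1(const) G1=(0+1>=1)=1 G2=G1&G3=1&0=0 G3=NOT G3=NOT 0=1 G4=G0&G2=1&1=1 -> 11011
Step 6: G0=1(const) G1=(1+1>=1)=1 G2=G1&G3=1&1=1 G3=NOT G3=NOT 1=0 G4=G0&G2=1&0=0 -> 11100
Cycle of length 2 starting at step 4 -> no fixed point

Answer: cycle 2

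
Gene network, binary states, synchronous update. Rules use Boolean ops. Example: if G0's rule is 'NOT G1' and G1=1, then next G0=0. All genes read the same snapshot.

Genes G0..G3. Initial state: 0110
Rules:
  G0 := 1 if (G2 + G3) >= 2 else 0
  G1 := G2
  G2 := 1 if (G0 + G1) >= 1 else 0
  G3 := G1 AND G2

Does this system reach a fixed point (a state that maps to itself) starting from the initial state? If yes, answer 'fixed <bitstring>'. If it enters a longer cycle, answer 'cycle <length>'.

Step 0: 0110
Step 1: G0=(1+0>=2)=0 G1=G2=1 G2=(0+1>=1)=1 G3=G1&G2=1&1=1 -> 0111
Step 2: G0=(1+1>=2)=1 G1=G2=1 G2=(0+1>=1)=1 G3=G1&G2=1&1=1 -> 1111
Step 3: G0=(1+1>=2)=1 G1=G2=1 G2=(1+1>=1)=1 G3=G1&G2=1&1=1 -> 1111
Fixed point reached at step 2: 1111

Answer: fixed 1111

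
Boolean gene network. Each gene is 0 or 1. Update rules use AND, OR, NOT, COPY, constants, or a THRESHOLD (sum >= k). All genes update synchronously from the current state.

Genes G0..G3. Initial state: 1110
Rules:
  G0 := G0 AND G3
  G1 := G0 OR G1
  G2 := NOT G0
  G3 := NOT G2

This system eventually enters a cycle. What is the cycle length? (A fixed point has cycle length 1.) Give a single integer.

Step 0: 1110
Step 1: G0=G0&G3=1&0=0 G1=G0|G1=1|1=1 G2=NOT G0=NOT 1=0 G3=NOT G2=NOT 1=0 -> 0100
Step 2: G0=G0&G3=0&0=0 G1=G0|G1=0|1=1 G2=NOT G0=NOT 0=1 G3=NOT G2=NOT 0=1 -> 0111
Step 3: G0=G0&G3=0&1=0 G1=G0|G1=0|1=1 G2=NOT G0=NOT 0=1 G3=NOT G2=NOT 1=0 -> 0110
Step 4: G0=G0&G3=0&0=0 G1=G0|G1=0|1=1 G2=NOT G0=NOT 0=1 G3=NOT G2=NOT 1=0 -> 0110
State from step 4 equals state from step 3 -> cycle length 1

Answer: 1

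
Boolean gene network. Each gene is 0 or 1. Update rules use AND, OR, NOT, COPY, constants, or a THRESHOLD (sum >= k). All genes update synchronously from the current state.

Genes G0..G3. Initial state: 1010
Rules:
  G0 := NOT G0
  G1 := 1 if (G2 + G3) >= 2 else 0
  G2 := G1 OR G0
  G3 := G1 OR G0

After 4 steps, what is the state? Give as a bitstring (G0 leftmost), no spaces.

Step 1: G0=NOT G0=NOT 1=0 G1=(1+0>=2)=0 G2=G1|G0=0|1=1 G3=G1|G0=0|1=1 -> 0011
Step 2: G0=NOT G0=NOT 0=1 G1=(1+1>=2)=1 G2=G1|G0=0|0=0 G3=G1|G0=0|0=0 -> 1100
Step 3: G0=NOT G0=NOT 1=0 G1=(0+0>=2)=0 G2=G1|G0=1|1=1 G3=G1|G0=1|1=1 -> 0011
Step 4: G0=NOT G0=NOT 0=1 G1=(1+1>=2)=1 G2=G1|G0=0|0=0 G3=G1|G0=0|0=0 -> 1100

1100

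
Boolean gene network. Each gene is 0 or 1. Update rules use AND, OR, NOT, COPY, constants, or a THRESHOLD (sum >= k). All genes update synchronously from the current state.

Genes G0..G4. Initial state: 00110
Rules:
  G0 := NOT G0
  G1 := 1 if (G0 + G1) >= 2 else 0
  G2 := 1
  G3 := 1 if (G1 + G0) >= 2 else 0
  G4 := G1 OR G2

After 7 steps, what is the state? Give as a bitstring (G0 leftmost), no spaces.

Step 1: G0=NOT G0=NOT 0=1 G1=(0+0>=2)=0 G2=1(const) G3=(0+0>=2)=0 G4=G1|G2=0|1=1 -> 10101
Step 2: G0=NOT G0=NOT 1=0 G1=(1+0>=2)=0 G2=1(const) G3=(0+1>=2)=0 G4=G1|G2=0|1=1 -> 00101
Step 3: G0=NOT G0=NOT 0=1 G1=(0+0>=2)=0 G2=1(const) G3=(0+0>=2)=0 G4=G1|G2=0|1=1 -> 10101
Step 4: G0=NOT G0=NOT 1=0 G1=(1+0>=2)=0 G2=1(const) G3=(0+1>=2)=0 G4=G1|G2=0|1=1 -> 00101
Step 5: G0=NOT G0=NOT 0=1 G1=(0+0>=2)=0 G2=1(const) G3=(0+0>=2)=0 G4=G1|G2=0|1=1 -> 10101
Step 6: G0=NOT G0=NOT 1=0 G1=(1+0>=2)=0 G2=1(const) G3=(0+1>=2)=0 G4=G1|G2=0|1=1 -> 00101
Step 7: G0=NOT G0=NOT 0=1 G1=(0+0>=2)=0 G2=1(const) G3=(0+0>=2)=0 G4=G1|G2=0|1=1 -> 10101

10101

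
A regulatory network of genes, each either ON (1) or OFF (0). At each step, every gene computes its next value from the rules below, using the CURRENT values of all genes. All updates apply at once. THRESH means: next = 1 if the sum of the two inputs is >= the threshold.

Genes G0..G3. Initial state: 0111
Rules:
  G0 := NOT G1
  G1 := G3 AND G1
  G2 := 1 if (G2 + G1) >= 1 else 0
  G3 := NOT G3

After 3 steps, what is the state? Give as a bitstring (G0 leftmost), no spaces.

Step 1: G0=NOT G1=NOT 1=0 G1=G3&G1=1&1=1 G2=(1+1>=1)=1 G3=NOT G3=NOT 1=0 -> 0110
Step 2: G0=NOT G1=NOT 1=0 G1=G3&G1=0&1=0 G2=(1+1>=1)=1 G3=NOT G3=NOT 0=1 -> 0011
Step 3: G0=NOT G1=NOT 0=1 G1=G3&G1=1&0=0 G2=(1+0>=1)=1 G3=NOT G3=NOT 1=0 -> 1010

1010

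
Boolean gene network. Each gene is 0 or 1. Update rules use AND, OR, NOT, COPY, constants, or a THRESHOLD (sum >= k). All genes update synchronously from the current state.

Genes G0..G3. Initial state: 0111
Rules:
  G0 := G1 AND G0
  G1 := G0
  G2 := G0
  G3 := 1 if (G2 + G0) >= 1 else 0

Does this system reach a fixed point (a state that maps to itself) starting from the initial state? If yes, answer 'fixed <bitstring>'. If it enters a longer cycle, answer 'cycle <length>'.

Answer: fixed 0000

Derivation:
Step 0: 0111
Step 1: G0=G1&G0=1&0=0 G1=G0=0 G2=G0=0 G3=(1+0>=1)=1 -> 0001
Step 2: G0=G1&G0=0&0=0 G1=G0=0 G2=G0=0 G3=(0+0>=1)=0 -> 0000
Step 3: G0=G1&G0=0&0=0 G1=G0=0 G2=G0=0 G3=(0+0>=1)=0 -> 0000
Fixed point reached at step 2: 0000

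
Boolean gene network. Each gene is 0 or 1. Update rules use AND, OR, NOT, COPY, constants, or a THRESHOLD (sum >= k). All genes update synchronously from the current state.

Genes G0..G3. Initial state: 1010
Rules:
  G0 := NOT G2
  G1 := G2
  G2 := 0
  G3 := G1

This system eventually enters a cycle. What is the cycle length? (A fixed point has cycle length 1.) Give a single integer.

Answer: 1

Derivation:
Step 0: 1010
Step 1: G0=NOT G2=NOT 1=0 G1=G2=1 G2=0(const) G3=G1=0 -> 0100
Step 2: G0=NOT G2=NOT 0=1 G1=G2=0 G2=0(const) G3=G1=1 -> 1001
Step 3: G0=NOT G2=NOT 0=1 G1=G2=0 G2=0(const) G3=G1=0 -> 1000
Step 4: G0=NOT G2=NOT 0=1 G1=G2=0 G2=0(const) G3=G1=0 -> 1000
State from step 4 equals state from step 3 -> cycle length 1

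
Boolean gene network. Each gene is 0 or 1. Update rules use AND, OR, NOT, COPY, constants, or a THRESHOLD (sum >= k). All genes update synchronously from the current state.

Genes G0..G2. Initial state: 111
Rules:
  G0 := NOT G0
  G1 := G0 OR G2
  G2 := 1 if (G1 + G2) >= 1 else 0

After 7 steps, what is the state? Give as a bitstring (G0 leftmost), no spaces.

Step 1: G0=NOT G0=NOT 1=0 G1=G0|G2=1|1=1 G2=(1+1>=1)=1 -> 011
Step 2: G0=NOT G0=NOT 0=1 G1=G0|G2=0|1=1 G2=(1+1>=1)=1 -> 111
Step 3: G0=NOT G0=NOT 1=0 G1=G0|G2=1|1=1 G2=(1+1>=1)=1 -> 011
Step 4: G0=NOT G0=NOT 0=1 G1=G0|G2=0|1=1 G2=(1+1>=1)=1 -> 111
Step 5: G0=NOT G0=NOT 1=0 G1=G0|G2=1|1=1 G2=(1+1>=1)=1 -> 011
Step 6: G0=NOT G0=NOT 0=1 G1=G0|G2=0|1=1 G2=(1+1>=1)=1 -> 111
Step 7: G0=NOT G0=NOT 1=0 G1=G0|G2=1|1=1 G2=(1+1>=1)=1 -> 011

011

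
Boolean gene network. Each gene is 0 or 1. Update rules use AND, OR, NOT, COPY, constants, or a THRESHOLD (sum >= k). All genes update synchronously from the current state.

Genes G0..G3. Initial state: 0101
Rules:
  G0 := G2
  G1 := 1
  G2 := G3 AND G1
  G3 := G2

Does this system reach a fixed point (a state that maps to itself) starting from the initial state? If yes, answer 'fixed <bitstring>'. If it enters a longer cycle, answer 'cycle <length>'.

Step 0: 0101
Step 1: G0=G2=0 G1=1(const) G2=G3&G1=1&1=1 G3=G2=0 -> 0110
Step 2: G0=G2=1 G1=1(const) G2=G3&G1=0&1=0 G3=G2=1 -> 1101
Step 3: G0=G2=0 G1=1(const) G2=G3&G1=1&1=1 G3=G2=0 -> 0110
Cycle of length 2 starting at step 1 -> no fixed point

Answer: cycle 2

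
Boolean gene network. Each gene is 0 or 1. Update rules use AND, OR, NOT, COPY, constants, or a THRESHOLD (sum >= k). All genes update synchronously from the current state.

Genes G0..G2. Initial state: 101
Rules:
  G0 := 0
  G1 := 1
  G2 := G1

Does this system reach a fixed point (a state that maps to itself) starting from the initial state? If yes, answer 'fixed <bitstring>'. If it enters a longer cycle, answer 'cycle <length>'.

Answer: fixed 011

Derivation:
Step 0: 101
Step 1: G0=0(const) G1=1(const) G2=G1=0 -> 010
Step 2: G0=0(const) G1=1(const) G2=G1=1 -> 011
Step 3: G0=0(const) G1=1(const) G2=G1=1 -> 011
Fixed point reached at step 2: 011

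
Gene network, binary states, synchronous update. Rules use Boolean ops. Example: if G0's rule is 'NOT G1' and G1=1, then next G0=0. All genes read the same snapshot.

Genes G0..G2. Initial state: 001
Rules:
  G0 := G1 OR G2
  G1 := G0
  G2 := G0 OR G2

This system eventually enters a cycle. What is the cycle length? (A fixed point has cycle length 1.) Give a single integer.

Step 0: 001
Step 1: G0=G1|G2=0|1=1 G1=G0=0 G2=G0|G2=0|1=1 -> 101
Step 2: G0=G1|G2=0|1=1 G1=G0=1 G2=G0|G2=1|1=1 -> 111
Step 3: G0=G1|G2=1|1=1 G1=G0=1 G2=G0|G2=1|1=1 -> 111
State from step 3 equals state from step 2 -> cycle length 1

Answer: 1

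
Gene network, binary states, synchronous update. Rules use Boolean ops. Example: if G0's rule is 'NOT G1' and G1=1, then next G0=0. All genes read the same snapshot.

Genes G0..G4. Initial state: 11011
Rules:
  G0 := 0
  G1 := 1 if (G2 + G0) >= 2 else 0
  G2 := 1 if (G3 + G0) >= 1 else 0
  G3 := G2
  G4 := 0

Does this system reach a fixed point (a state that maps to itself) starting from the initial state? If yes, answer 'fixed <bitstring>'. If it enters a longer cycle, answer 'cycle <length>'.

Answer: cycle 2

Derivation:
Step 0: 11011
Step 1: G0=0(const) G1=(0+1>=2)=0 G2=(1+1>=1)=1 G3=G2=0 G4=0(const) -> 00100
Step 2: G0=0(const) G1=(1+0>=2)=0 G2=(0+0>=1)=0 G3=G2=1 G4=0(const) -> 00010
Step 3: G0=0(const) G1=(0+0>=2)=0 G2=(1+0>=1)=1 G3=G2=0 G4=0(const) -> 00100
Cycle of length 2 starting at step 1 -> no fixed point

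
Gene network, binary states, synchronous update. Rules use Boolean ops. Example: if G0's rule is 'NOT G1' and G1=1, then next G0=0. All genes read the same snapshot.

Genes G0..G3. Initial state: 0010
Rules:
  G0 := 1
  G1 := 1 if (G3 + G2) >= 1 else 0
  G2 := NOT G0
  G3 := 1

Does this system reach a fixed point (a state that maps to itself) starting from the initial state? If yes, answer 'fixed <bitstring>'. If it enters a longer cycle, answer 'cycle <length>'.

Step 0: 0010
Step 1: G0=1(const) G1=(0+1>=1)=1 G2=NOT G0=NOT 0=1 G3=1(const) -> 1111
Step 2: G0=1(const) G1=(1+1>=1)=1 G2=NOT G0=NOT 1=0 G3=1(const) -> 1101
Step 3: G0=1(const) G1=(1+0>=1)=1 G2=NOT G0=NOT 1=0 G3=1(const) -> 1101
Fixed point reached at step 2: 1101

Answer: fixed 1101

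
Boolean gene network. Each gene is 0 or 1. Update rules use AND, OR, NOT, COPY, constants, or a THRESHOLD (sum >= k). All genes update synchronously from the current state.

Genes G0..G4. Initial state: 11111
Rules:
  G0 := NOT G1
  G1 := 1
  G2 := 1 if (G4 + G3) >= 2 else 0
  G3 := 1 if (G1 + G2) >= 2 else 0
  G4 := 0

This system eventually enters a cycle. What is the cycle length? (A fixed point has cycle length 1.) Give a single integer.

Step 0: 11111
Step 1: G0=NOT G1=NOT 1=0 G1=1(const) G2=(1+1>=2)=1 G3=(1+1>=2)=1 G4=0(const) -> 01110
Step 2: G0=NOT G1=NOT 1=0 G1=1(const) G2=(0+1>=2)=0 G3=(1+1>=2)=1 G4=0(const) -> 01010
Step 3: G0=NOT G1=NOT 1=0 G1=1(const) G2=(0+1>=2)=0 G3=(1+0>=2)=0 G4=0(const) -> 01000
Step 4: G0=NOT G1=NOT 1=0 G1=1(const) G2=(0+0>=2)=0 G3=(1+0>=2)=0 G4=0(const) -> 01000
State from step 4 equals state from step 3 -> cycle length 1

Answer: 1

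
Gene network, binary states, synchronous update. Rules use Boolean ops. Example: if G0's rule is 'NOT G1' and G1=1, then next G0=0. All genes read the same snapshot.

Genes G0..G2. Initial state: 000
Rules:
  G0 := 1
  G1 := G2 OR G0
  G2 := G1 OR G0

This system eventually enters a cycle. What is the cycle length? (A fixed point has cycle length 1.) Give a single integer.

Answer: 1

Derivation:
Step 0: 000
Step 1: G0=1(const) G1=G2|G0=0|0=0 G2=G1|G0=0|0=0 -> 100
Step 2: G0=1(const) G1=G2|G0=0|1=1 G2=G1|G0=0|1=1 -> 111
Step 3: G0=1(const) G1=G2|G0=1|1=1 G2=G1|G0=1|1=1 -> 111
State from step 3 equals state from step 2 -> cycle length 1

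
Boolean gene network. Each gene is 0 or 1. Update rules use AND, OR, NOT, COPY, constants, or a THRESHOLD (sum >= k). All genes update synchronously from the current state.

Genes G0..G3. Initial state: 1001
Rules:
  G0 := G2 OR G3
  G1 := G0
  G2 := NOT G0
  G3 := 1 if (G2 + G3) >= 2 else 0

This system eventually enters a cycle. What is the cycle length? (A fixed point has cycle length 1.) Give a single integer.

Answer: 4

Derivation:
Step 0: 1001
Step 1: G0=G2|G3=0|1=1 G1=G0=1 G2=NOT G0=NOT 1=0 G3=(0+1>=2)=0 -> 1100
Step 2: G0=G2|G3=0|0=0 G1=G0=1 G2=NOT G0=NOT 1=0 G3=(0+0>=2)=0 -> 0100
Step 3: G0=G2|G3=0|0=0 G1=G0=0 G2=NOT G0=NOT 0=1 G3=(0+0>=2)=0 -> 0010
Step 4: G0=G2|G3=1|0=1 G1=G0=0 G2=NOT G0=NOT 0=1 G3=(1+0>=2)=0 -> 1010
Step 5: G0=G2|G3=1|0=1 G1=G0=1 G2=NOT G0=NOT 1=0 G3=(1+0>=2)=0 -> 1100
State from step 5 equals state from step 1 -> cycle length 4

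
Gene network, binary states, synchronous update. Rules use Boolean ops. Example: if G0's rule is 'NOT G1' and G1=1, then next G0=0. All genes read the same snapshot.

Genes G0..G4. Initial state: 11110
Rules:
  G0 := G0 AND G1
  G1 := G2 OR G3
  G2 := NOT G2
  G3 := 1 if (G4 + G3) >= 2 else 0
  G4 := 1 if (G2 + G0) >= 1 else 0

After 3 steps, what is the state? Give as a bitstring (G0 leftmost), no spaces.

Step 1: G0=G0&G1=1&1=1 G1=G2|G3=1|1=1 G2=NOT G2=NOT 1=0 G3=(0+1>=2)=0 G4=(1+1>=1)=1 -> 11001
Step 2: G0=G0&G1=1&1=1 G1=G2|G3=0|0=0 G2=NOT G2=NOT 0=1 G3=(1+0>=2)=0 G4=(0+1>=1)=1 -> 10101
Step 3: G0=G0&G1=1&0=0 G1=G2|G3=1|0=1 G2=NOT G2=NOT 1=0 G3=(1+0>=2)=0 G4=(1+1>=1)=1 -> 01001

01001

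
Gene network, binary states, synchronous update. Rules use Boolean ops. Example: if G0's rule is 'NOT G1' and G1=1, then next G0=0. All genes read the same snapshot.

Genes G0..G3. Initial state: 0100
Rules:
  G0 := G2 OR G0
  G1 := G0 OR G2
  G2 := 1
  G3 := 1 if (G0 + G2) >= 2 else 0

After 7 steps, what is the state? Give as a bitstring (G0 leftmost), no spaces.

Step 1: G0=G2|G0=0|0=0 G1=G0|G2=0|0=0 G2=1(const) G3=(0+0>=2)=0 -> 0010
Step 2: G0=G2|G0=1|0=1 G1=G0|G2=0|1=1 G2=1(const) G3=(0+1>=2)=0 -> 1110
Step 3: G0=G2|G0=1|1=1 G1=G0|G2=1|1=1 G2=1(const) G3=(1+1>=2)=1 -> 1111
Step 4: G0=G2|G0=1|1=1 G1=G0|G2=1|1=1 G2=1(const) G3=(1+1>=2)=1 -> 1111
Step 5: G0=G2|G0=1|1=1 G1=G0|G2=1|1=1 G2=1(const) G3=(1+1>=2)=1 -> 1111
Step 6: G0=G2|G0=1|1=1 G1=G0|G2=1|1=1 G2=1(const) G3=(1+1>=2)=1 -> 1111
Step 7: G0=G2|G0=1|1=1 G1=G0|G2=1|1=1 G2=1(const) G3=(1+1>=2)=1 -> 1111

1111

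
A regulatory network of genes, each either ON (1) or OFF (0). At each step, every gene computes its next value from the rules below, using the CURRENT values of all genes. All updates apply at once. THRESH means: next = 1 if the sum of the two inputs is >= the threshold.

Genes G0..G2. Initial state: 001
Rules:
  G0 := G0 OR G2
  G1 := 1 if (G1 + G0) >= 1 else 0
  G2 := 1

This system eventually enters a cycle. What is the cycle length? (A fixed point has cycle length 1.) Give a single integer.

Step 0: 001
Step 1: G0=G0|G2=0|1=1 G1=(0+0>=1)=0 G2=1(const) -> 101
Step 2: G0=G0|G2=1|1=1 G1=(0+1>=1)=1 G2=1(const) -> 111
Step 3: G0=G0|G2=1|1=1 G1=(1+1>=1)=1 G2=1(const) -> 111
State from step 3 equals state from step 2 -> cycle length 1

Answer: 1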